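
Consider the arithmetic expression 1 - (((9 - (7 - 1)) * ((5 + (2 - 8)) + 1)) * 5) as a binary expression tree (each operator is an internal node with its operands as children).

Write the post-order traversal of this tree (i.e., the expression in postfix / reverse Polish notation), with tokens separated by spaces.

Post-order on an expression tree gives postfix notation: for each operator, emit left operand, right operand, then the operator.

1 9 7 1 - - 5 2 8 - + 1 + * 5 * -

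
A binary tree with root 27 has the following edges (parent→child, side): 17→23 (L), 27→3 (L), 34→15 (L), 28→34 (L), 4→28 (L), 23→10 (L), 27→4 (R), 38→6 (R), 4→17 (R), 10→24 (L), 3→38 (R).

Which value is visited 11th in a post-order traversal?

Post-order visits the left subtree, then the right subtree, then the node.
At 27: go left to 3.
  At 3: no left child.
  At 3: go right to 38.
    At 38: no left child.
    At 38: go right to 6.
      6 is a leaf — visit 6.
    Visit 38.
  Visit 3.
At 27: go right to 4.
  At 4: go left to 28.
    At 28: go left to 34.
      At 34: go left to 15.
        15 is a leaf — visit 15.
      At 34: no right child.
      Visit 34.
    At 28: no right child.
    Visit 28.
  At 4: go right to 17.
    At 17: go left to 23.
      At 23: go left to 10.
        At 10: go left to 24.
          24 is a leaf — visit 24.
        At 10: no right child.
        Visit 10.
      At 23: no right child.
      Visit 23.
    At 17: no right child.
    Visit 17.
  Visit 4.
Visit 27.
Full post-order sequence: 6, 38, 3, 15, 34, 28, 24, 10, 23, 17, 4, 27.

4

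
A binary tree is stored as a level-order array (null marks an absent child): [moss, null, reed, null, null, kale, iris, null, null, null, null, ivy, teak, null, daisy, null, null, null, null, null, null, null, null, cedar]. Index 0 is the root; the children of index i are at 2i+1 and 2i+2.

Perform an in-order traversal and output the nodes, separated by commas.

moss, cedar, ivy, kale, teak, reed, iris, daisy

In-order visits the left subtree, then the node, then the right subtree.
At moss: no left child.
Visit moss.
At moss: go right to reed.
  At reed: go left to kale.
    At kale: go left to ivy.
      At ivy: go left to cedar.
        cedar is a leaf — visit cedar.
      Visit ivy.
      At ivy: no right child.
    Visit kale.
    At kale: go right to teak.
      teak is a leaf — visit teak.
  Visit reed.
  At reed: go right to iris.
    At iris: no left child.
    Visit iris.
    At iris: go right to daisy.
      daisy is a leaf — visit daisy.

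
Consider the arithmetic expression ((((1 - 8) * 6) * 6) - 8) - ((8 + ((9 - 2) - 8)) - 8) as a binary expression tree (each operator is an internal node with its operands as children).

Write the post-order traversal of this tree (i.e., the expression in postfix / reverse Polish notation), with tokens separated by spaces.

1 8 - 6 * 6 * 8 - 8 9 2 - 8 - + 8 - -

Post-order on an expression tree gives postfix notation: for each operator, emit left operand, right operand, then the operator.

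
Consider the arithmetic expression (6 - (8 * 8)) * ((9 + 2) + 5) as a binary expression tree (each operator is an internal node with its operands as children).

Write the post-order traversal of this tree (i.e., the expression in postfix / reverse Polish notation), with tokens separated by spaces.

6 8 8 * - 9 2 + 5 + *

Post-order on an expression tree gives postfix notation: for each operator, emit left operand, right operand, then the operator.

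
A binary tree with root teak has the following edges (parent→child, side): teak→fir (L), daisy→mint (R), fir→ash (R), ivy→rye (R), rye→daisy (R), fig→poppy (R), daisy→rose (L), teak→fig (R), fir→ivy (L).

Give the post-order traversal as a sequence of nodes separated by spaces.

rose mint daisy rye ivy ash fir poppy fig teak

Post-order visits the left subtree, then the right subtree, then the node.
At teak: go left to fir.
  At fir: go left to ivy.
    At ivy: no left child.
    At ivy: go right to rye.
      At rye: no left child.
      At rye: go right to daisy.
        At daisy: go left to rose.
          rose is a leaf — visit rose.
        At daisy: go right to mint.
          mint is a leaf — visit mint.
        Visit daisy.
      Visit rye.
    Visit ivy.
  At fir: go right to ash.
    ash is a leaf — visit ash.
  Visit fir.
At teak: go right to fig.
  At fig: no left child.
  At fig: go right to poppy.
    poppy is a leaf — visit poppy.
  Visit fig.
Visit teak.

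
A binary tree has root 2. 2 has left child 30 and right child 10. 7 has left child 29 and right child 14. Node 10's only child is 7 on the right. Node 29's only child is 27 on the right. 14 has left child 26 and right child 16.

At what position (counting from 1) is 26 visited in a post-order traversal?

4

Post-order visits the left subtree, then the right subtree, then the node.
At 2: go left to 30.
  30 is a leaf — visit 30.
At 2: go right to 10.
  At 10: no left child.
  At 10: go right to 7.
    At 7: go left to 29.
      At 29: no left child.
      At 29: go right to 27.
        27 is a leaf — visit 27.
      Visit 29.
    At 7: go right to 14.
      At 14: go left to 26.
        26 is a leaf — visit 26.
      At 14: go right to 16.
        16 is a leaf — visit 16.
      Visit 14.
    Visit 7.
  Visit 10.
Visit 2.
Full post-order sequence: 30, 27, 29, 26, 16, 14, 7, 10, 2.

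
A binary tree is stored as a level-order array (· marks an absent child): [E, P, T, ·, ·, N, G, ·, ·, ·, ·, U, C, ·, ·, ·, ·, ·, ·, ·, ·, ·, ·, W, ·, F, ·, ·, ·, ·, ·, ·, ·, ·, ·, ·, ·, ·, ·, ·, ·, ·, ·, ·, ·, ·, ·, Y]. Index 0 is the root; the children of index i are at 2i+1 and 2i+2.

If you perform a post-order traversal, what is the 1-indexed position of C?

6

Post-order visits the left subtree, then the right subtree, then the node.
At E: go left to P.
  P is a leaf — visit P.
At E: go right to T.
  At T: go left to N.
    At N: go left to U.
      At U: go left to W.
        At W: go left to Y.
          Y is a leaf — visit Y.
        At W: no right child.
        Visit W.
      At U: no right child.
      Visit U.
    At N: go right to C.
      At C: go left to F.
        F is a leaf — visit F.
      At C: no right child.
      Visit C.
    Visit N.
  At T: go right to G.
    G is a leaf — visit G.
  Visit T.
Visit E.
Full post-order sequence: P, Y, W, U, F, C, N, G, T, E.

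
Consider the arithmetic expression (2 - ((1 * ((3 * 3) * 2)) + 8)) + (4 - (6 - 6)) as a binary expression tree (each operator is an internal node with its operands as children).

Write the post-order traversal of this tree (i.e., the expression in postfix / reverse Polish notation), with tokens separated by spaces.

2 1 3 3 * 2 * * 8 + - 4 6 6 - - +

Post-order on an expression tree gives postfix notation: for each operator, emit left operand, right operand, then the operator.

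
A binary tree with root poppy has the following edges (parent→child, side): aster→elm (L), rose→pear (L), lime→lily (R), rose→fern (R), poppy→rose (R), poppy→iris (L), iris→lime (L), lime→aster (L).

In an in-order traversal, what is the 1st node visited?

elm

In-order visits the left subtree, then the node, then the right subtree.
At poppy: go left to iris.
  At iris: go left to lime.
    At lime: go left to aster.
      At aster: go left to elm.
        elm is a leaf — visit elm.
      Visit aster.
      At aster: no right child.
    Visit lime.
    At lime: go right to lily.
      lily is a leaf — visit lily.
  Visit iris.
  At iris: no right child.
Visit poppy.
At poppy: go right to rose.
  At rose: go left to pear.
    pear is a leaf — visit pear.
  Visit rose.
  At rose: go right to fern.
    fern is a leaf — visit fern.
Full in-order sequence: elm, aster, lime, lily, iris, poppy, pear, rose, fern.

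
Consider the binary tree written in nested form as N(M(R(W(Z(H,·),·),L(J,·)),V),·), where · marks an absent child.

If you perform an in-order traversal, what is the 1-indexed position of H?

1

In-order visits the left subtree, then the node, then the right subtree.
At N: go left to M.
  At M: go left to R.
    At R: go left to W.
      At W: go left to Z.
        At Z: go left to H.
          H is a leaf — visit H.
        Visit Z.
        At Z: no right child.
      Visit W.
      At W: no right child.
    Visit R.
    At R: go right to L.
      At L: go left to J.
        J is a leaf — visit J.
      Visit L.
      At L: no right child.
  Visit M.
  At M: go right to V.
    V is a leaf — visit V.
Visit N.
At N: no right child.
Full in-order sequence: H, Z, W, R, J, L, M, V, N.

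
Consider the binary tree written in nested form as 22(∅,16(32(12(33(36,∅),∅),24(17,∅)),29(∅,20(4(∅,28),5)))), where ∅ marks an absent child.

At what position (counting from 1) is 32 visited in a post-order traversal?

6

Post-order visits the left subtree, then the right subtree, then the node.
At 22: no left child.
At 22: go right to 16.
  At 16: go left to 32.
    At 32: go left to 12.
      At 12: go left to 33.
        At 33: go left to 36.
          36 is a leaf — visit 36.
        At 33: no right child.
        Visit 33.
      At 12: no right child.
      Visit 12.
    At 32: go right to 24.
      At 24: go left to 17.
        17 is a leaf — visit 17.
      At 24: no right child.
      Visit 24.
    Visit 32.
  At 16: go right to 29.
    At 29: no left child.
    At 29: go right to 20.
      At 20: go left to 4.
        At 4: no left child.
        At 4: go right to 28.
          28 is a leaf — visit 28.
        Visit 4.
      At 20: go right to 5.
        5 is a leaf — visit 5.
      Visit 20.
    Visit 29.
  Visit 16.
Visit 22.
Full post-order sequence: 36, 33, 12, 17, 24, 32, 28, 4, 5, 20, 29, 16, 22.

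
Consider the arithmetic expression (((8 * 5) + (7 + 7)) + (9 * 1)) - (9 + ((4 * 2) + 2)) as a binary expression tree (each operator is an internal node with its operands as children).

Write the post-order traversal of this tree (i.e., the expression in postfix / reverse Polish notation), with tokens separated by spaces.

8 5 * 7 7 + + 9 1 * + 9 4 2 * 2 + + -

Post-order on an expression tree gives postfix notation: for each operator, emit left operand, right operand, then the operator.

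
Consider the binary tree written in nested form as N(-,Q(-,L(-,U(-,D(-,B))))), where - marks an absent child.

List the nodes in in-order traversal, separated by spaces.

N Q L U D B

In-order visits the left subtree, then the node, then the right subtree.
At N: no left child.
Visit N.
At N: go right to Q.
  At Q: no left child.
  Visit Q.
  At Q: go right to L.
    At L: no left child.
    Visit L.
    At L: go right to U.
      At U: no left child.
      Visit U.
      At U: go right to D.
        At D: no left child.
        Visit D.
        At D: go right to B.
          B is a leaf — visit B.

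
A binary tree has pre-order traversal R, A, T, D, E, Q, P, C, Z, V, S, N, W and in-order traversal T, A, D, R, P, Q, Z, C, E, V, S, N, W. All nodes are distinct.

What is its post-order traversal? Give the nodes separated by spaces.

The first element of pre-order is the root; it splits in-order into left and right subtrees.
Root R: left subtree has 3 nodes {T, A, D}, right has 9 {P, Q, Z, C, E, V, S, N, W}.
  Root A: left subtree has 1 node {T}, right has 1 {D}.
  Root E: left subtree has 4 nodes {P, Q, Z, C}, right has 4 {V, S, N, W}.
    Root Q: left subtree has 1 node {P}, right has 2 {Z, C}.
      Root C: left subtree has 1 node {Z}, right has 0 { }.
    Root V: left subtree has 0 nodes { }, right has 3 {S, N, W}.
      Root S: left subtree has 0 nodes { }, right has 2 {N, W}.
        Root N: left subtree has 0 nodes { }, right has 1 {W}.

T D A P Z C Q W N S V E R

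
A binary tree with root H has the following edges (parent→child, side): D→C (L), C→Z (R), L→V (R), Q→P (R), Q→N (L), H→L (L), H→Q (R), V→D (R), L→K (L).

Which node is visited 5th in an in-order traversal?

In-order visits the left subtree, then the node, then the right subtree.
At H: go left to L.
  At L: go left to K.
    K is a leaf — visit K.
  Visit L.
  At L: go right to V.
    At V: no left child.
    Visit V.
    At V: go right to D.
      At D: go left to C.
        At C: no left child.
        Visit C.
        At C: go right to Z.
          Z is a leaf — visit Z.
      Visit D.
      At D: no right child.
Visit H.
At H: go right to Q.
  At Q: go left to N.
    N is a leaf — visit N.
  Visit Q.
  At Q: go right to P.
    P is a leaf — visit P.
Full in-order sequence: K, L, V, C, Z, D, H, N, Q, P.

Z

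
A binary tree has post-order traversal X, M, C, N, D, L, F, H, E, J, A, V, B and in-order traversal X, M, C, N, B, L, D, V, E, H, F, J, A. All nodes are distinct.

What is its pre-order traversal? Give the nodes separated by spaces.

The last element of post-order is the root; it splits in-order into left and right subtrees.
Root B: left subtree has 4 nodes {X, M, C, N}, right has 8 {L, D, V, E, H, F, J, A}.
  Root N: left subtree has 3 nodes {X, M, C}, right has 0 { }.
    Root C: left subtree has 2 nodes {X, M}, right has 0 { }.
      Root M: left subtree has 1 node {X}, right has 0 { }.
  Root V: left subtree has 2 nodes {L, D}, right has 5 {E, H, F, J, A}.
    Root L: left subtree has 0 nodes { }, right has 1 {D}.
    Root A: left subtree has 4 nodes {E, H, F, J}, right has 0 { }.
      Root J: left subtree has 3 nodes {E, H, F}, right has 0 { }.
        Root E: left subtree has 0 nodes { }, right has 2 {H, F}.
          Root H: left subtree has 0 nodes { }, right has 1 {F}.

B N C M X V L D A J E H F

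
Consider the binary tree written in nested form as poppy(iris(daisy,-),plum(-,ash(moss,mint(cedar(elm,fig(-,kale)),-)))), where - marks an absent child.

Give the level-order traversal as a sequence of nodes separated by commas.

Level-order visits nodes level by level from the root, left to right within each level.
Level 0: poppy
Level 1: iris, plum
Level 2: daisy, ash
Level 3: moss, mint
Level 4: cedar
Level 5: elm, fig
Level 6: kale

poppy, iris, plum, daisy, ash, moss, mint, cedar, elm, fig, kale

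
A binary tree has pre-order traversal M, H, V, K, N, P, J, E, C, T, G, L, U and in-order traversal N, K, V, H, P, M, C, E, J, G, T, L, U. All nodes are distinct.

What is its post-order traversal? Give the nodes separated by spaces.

The first element of pre-order is the root; it splits in-order into left and right subtrees.
Root M: left subtree has 5 nodes {N, K, V, H, P}, right has 7 {C, E, J, G, T, L, U}.
  Root H: left subtree has 3 nodes {N, K, V}, right has 1 {P}.
    Root V: left subtree has 2 nodes {N, K}, right has 0 { }.
      Root K: left subtree has 1 node {N}, right has 0 { }.
  Root J: left subtree has 2 nodes {C, E}, right has 4 {G, T, L, U}.
    Root E: left subtree has 1 node {C}, right has 0 { }.
    Root T: left subtree has 1 node {G}, right has 2 {L, U}.
      Root L: left subtree has 0 nodes { }, right has 1 {U}.

N K V P H C E G U L T J M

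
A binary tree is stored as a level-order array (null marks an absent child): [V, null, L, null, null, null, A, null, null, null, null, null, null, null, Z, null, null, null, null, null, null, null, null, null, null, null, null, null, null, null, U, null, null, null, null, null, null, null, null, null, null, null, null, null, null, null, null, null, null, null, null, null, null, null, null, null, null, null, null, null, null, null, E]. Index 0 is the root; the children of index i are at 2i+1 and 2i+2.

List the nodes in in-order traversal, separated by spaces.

In-order visits the left subtree, then the node, then the right subtree.
At V: no left child.
Visit V.
At V: go right to L.
  At L: no left child.
  Visit L.
  At L: go right to A.
    At A: no left child.
    Visit A.
    At A: go right to Z.
      At Z: no left child.
      Visit Z.
      At Z: go right to U.
        At U: no left child.
        Visit U.
        At U: go right to E.
          E is a leaf — visit E.

V L A Z U E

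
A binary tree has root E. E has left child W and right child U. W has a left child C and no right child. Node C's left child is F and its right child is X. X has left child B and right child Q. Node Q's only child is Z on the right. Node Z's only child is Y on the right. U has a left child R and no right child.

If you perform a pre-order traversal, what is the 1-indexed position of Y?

Pre-order visits the node, then its left subtree, then its right subtree.
Visit E.
At E: go left to W.
  Visit W.
  At W: go left to C.
    Visit C.
    At C: go left to F.
      F is a leaf — visit F.
    At C: go right to X.
      Visit X.
      At X: go left to B.
        B is a leaf — visit B.
      At X: go right to Q.
        Visit Q.
        At Q: no left child.
        At Q: go right to Z.
          Visit Z.
          At Z: no left child.
          At Z: go right to Y.
            Y is a leaf — visit Y.
  At W: no right child.
At E: go right to U.
  Visit U.
  At U: go left to R.
    R is a leaf — visit R.
  At U: no right child.
Full pre-order sequence: E, W, C, F, X, B, Q, Z, Y, U, R.

9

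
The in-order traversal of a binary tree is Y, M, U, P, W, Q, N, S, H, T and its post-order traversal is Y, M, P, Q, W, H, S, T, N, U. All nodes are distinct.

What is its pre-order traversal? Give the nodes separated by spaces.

U M Y N W P Q T S H

The last element of post-order is the root; it splits in-order into left and right subtrees.
Root U: left subtree has 2 nodes {Y, M}, right has 7 {P, W, Q, N, S, H, T}.
  Root M: left subtree has 1 node {Y}, right has 0 { }.
  Root N: left subtree has 3 nodes {P, W, Q}, right has 3 {S, H, T}.
    Root W: left subtree has 1 node {P}, right has 1 {Q}.
    Root T: left subtree has 2 nodes {S, H}, right has 0 { }.
      Root S: left subtree has 0 nodes { }, right has 1 {H}.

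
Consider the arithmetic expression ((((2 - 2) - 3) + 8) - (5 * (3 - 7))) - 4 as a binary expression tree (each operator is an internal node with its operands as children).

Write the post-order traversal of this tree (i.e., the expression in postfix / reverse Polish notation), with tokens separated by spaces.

2 2 - 3 - 8 + 5 3 7 - * - 4 -

Post-order on an expression tree gives postfix notation: for each operator, emit left operand, right operand, then the operator.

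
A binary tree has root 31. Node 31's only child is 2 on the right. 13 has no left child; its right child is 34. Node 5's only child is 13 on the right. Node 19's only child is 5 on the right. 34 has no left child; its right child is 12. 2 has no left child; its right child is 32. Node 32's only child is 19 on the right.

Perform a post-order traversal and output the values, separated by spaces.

12 34 13 5 19 32 2 31

Post-order visits the left subtree, then the right subtree, then the node.
At 31: no left child.
At 31: go right to 2.
  At 2: no left child.
  At 2: go right to 32.
    At 32: no left child.
    At 32: go right to 19.
      At 19: no left child.
      At 19: go right to 5.
        At 5: no left child.
        At 5: go right to 13.
          At 13: no left child.
          At 13: go right to 34.
            At 34: no left child.
            At 34: go right to 12.
              12 is a leaf — visit 12.
            Visit 34.
          Visit 13.
        Visit 5.
      Visit 19.
    Visit 32.
  Visit 2.
Visit 31.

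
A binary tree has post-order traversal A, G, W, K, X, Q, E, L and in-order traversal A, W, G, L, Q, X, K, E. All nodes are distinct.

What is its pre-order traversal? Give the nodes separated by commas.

L, W, A, G, E, Q, X, K

The last element of post-order is the root; it splits in-order into left and right subtrees.
Root L: left subtree has 3 nodes {A, W, G}, right has 4 {Q, X, K, E}.
  Root W: left subtree has 1 node {A}, right has 1 {G}.
  Root E: left subtree has 3 nodes {Q, X, K}, right has 0 { }.
    Root Q: left subtree has 0 nodes { }, right has 2 {X, K}.
      Root X: left subtree has 0 nodes { }, right has 1 {K}.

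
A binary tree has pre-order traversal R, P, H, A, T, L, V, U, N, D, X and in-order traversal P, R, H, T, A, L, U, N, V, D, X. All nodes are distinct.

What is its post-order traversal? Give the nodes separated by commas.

The first element of pre-order is the root; it splits in-order into left and right subtrees.
Root R: left subtree has 1 node {P}, right has 9 {H, T, A, L, U, N, V, D, X}.
  Root H: left subtree has 0 nodes { }, right has 8 {T, A, L, U, N, V, D, X}.
    Root A: left subtree has 1 node {T}, right has 6 {L, U, N, V, D, X}.
      Root L: left subtree has 0 nodes { }, right has 5 {U, N, V, D, X}.
        Root V: left subtree has 2 nodes {U, N}, right has 2 {D, X}.
          Root U: left subtree has 0 nodes { }, right has 1 {N}.
          Root D: left subtree has 0 nodes { }, right has 1 {X}.

P, T, N, U, X, D, V, L, A, H, R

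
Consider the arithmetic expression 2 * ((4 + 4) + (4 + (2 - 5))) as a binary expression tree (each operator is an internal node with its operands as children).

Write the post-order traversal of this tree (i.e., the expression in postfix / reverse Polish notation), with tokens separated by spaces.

Post-order on an expression tree gives postfix notation: for each operator, emit left operand, right operand, then the operator.

2 4 4 + 4 2 5 - + + *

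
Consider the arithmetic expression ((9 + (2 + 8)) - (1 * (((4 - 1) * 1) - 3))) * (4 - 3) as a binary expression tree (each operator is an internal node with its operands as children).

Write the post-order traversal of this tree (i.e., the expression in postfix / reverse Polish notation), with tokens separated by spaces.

9 2 8 + + 1 4 1 - 1 * 3 - * - 4 3 - *

Post-order on an expression tree gives postfix notation: for each operator, emit left operand, right operand, then the operator.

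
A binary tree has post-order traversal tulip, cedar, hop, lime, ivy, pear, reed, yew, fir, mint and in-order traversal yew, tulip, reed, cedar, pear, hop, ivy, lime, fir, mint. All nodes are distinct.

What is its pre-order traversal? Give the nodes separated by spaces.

The last element of post-order is the root; it splits in-order into left and right subtrees.
Root mint: left subtree has 9 nodes {yew, tulip, reed, cedar, pear, hop, ivy, lime, fir}, right has 0 { }.
  Root fir: left subtree has 8 nodes {yew, tulip, reed, cedar, pear, hop, ivy, lime}, right has 0 { }.
    Root yew: left subtree has 0 nodes { }, right has 7 {tulip, reed, cedar, pear, hop, ivy, lime}.
      Root reed: left subtree has 1 node {tulip}, right has 5 {cedar, pear, hop, ivy, lime}.
        Root pear: left subtree has 1 node {cedar}, right has 3 {hop, ivy, lime}.
          Root ivy: left subtree has 1 node {hop}, right has 1 {lime}.

mint fir yew reed tulip pear cedar ivy hop lime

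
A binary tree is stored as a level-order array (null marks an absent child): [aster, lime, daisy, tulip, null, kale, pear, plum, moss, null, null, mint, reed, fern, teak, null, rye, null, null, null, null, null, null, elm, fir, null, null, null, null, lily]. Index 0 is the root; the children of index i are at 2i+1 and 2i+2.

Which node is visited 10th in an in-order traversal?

kale

In-order visits the left subtree, then the node, then the right subtree.
At aster: go left to lime.
  At lime: go left to tulip.
    At tulip: go left to plum.
      At plum: no left child.
      Visit plum.
      At plum: go right to rye.
        rye is a leaf — visit rye.
    Visit tulip.
    At tulip: go right to moss.
      moss is a leaf — visit moss.
  Visit lime.
  At lime: no right child.
Visit aster.
At aster: go right to daisy.
  At daisy: go left to kale.
    At kale: go left to mint.
      At mint: go left to elm.
        elm is a leaf — visit elm.
      Visit mint.
      At mint: go right to fir.
        fir is a leaf — visit fir.
    Visit kale.
    At kale: go right to reed.
      reed is a leaf — visit reed.
  Visit daisy.
  At daisy: go right to pear.
    At pear: go left to fern.
      fern is a leaf — visit fern.
    Visit pear.
    At pear: go right to teak.
      At teak: go left to lily.
        lily is a leaf — visit lily.
      Visit teak.
      At teak: no right child.
Full in-order sequence: plum, rye, tulip, moss, lime, aster, elm, mint, fir, kale, reed, daisy, fern, pear, lily, teak.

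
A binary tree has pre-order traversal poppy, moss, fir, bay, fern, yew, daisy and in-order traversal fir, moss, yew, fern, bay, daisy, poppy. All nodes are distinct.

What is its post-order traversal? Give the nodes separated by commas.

fir, yew, fern, daisy, bay, moss, poppy

The first element of pre-order is the root; it splits in-order into left and right subtrees.
Root poppy: left subtree has 6 nodes {fir, moss, yew, fern, bay, daisy}, right has 0 { }.
  Root moss: left subtree has 1 node {fir}, right has 4 {yew, fern, bay, daisy}.
    Root bay: left subtree has 2 nodes {yew, fern}, right has 1 {daisy}.
      Root fern: left subtree has 1 node {yew}, right has 0 { }.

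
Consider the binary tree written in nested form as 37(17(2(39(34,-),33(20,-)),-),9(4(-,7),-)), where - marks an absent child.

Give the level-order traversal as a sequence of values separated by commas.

37, 17, 9, 2, 4, 39, 33, 7, 34, 20

Level-order visits nodes level by level from the root, left to right within each level.
Level 0: 37
Level 1: 17, 9
Level 2: 2, 4
Level 3: 39, 33, 7
Level 4: 34, 20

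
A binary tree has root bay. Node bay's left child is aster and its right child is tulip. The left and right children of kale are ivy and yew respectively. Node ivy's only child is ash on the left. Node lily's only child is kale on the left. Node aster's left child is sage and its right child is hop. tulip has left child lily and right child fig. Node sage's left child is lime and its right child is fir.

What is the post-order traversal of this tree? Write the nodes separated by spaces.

Post-order visits the left subtree, then the right subtree, then the node.
At bay: go left to aster.
  At aster: go left to sage.
    At sage: go left to lime.
      lime is a leaf — visit lime.
    At sage: go right to fir.
      fir is a leaf — visit fir.
    Visit sage.
  At aster: go right to hop.
    hop is a leaf — visit hop.
  Visit aster.
At bay: go right to tulip.
  At tulip: go left to lily.
    At lily: go left to kale.
      At kale: go left to ivy.
        At ivy: go left to ash.
          ash is a leaf — visit ash.
        At ivy: no right child.
        Visit ivy.
      At kale: go right to yew.
        yew is a leaf — visit yew.
      Visit kale.
    At lily: no right child.
    Visit lily.
  At tulip: go right to fig.
    fig is a leaf — visit fig.
  Visit tulip.
Visit bay.

lime fir sage hop aster ash ivy yew kale lily fig tulip bay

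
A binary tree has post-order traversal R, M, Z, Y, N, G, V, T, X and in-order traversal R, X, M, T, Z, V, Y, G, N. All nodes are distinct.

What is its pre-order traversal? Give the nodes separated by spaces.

X R T M V Z G Y N

The last element of post-order is the root; it splits in-order into left and right subtrees.
Root X: left subtree has 1 node {R}, right has 7 {M, T, Z, V, Y, G, N}.
  Root T: left subtree has 1 node {M}, right has 5 {Z, V, Y, G, N}.
    Root V: left subtree has 1 node {Z}, right has 3 {Y, G, N}.
      Root G: left subtree has 1 node {Y}, right has 1 {N}.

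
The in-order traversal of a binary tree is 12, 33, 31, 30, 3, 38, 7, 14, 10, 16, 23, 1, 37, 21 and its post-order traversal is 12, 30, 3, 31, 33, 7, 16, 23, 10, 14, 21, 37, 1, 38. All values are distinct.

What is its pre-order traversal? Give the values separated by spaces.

The last element of post-order is the root; it splits in-order into left and right subtrees.
Root 38: left subtree has 5 nodes {12, 33, 31, 30, 3}, right has 8 {7, 14, 10, 16, 23, 1, 37, 21}.
  Root 33: left subtree has 1 node {12}, right has 3 {31, 30, 3}.
    Root 31: left subtree has 0 nodes { }, right has 2 {30, 3}.
      Root 3: left subtree has 1 node {30}, right has 0 { }.
  Root 1: left subtree has 5 nodes {7, 14, 10, 16, 23}, right has 2 {37, 21}.
    Root 14: left subtree has 1 node {7}, right has 3 {10, 16, 23}.
      Root 10: left subtree has 0 nodes { }, right has 2 {16, 23}.
        Root 23: left subtree has 1 node {16}, right has 0 { }.
    Root 37: left subtree has 0 nodes { }, right has 1 {21}.

38 33 12 31 3 30 1 14 7 10 23 16 37 21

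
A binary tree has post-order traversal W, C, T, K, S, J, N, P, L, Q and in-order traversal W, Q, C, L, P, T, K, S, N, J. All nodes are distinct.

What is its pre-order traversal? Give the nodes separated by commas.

The last element of post-order is the root; it splits in-order into left and right subtrees.
Root Q: left subtree has 1 node {W}, right has 8 {C, L, P, T, K, S, N, J}.
  Root L: left subtree has 1 node {C}, right has 6 {P, T, K, S, N, J}.
    Root P: left subtree has 0 nodes { }, right has 5 {T, K, S, N, J}.
      Root N: left subtree has 3 nodes {T, K, S}, right has 1 {J}.
        Root S: left subtree has 2 nodes {T, K}, right has 0 { }.
          Root K: left subtree has 1 node {T}, right has 0 { }.

Q, W, L, C, P, N, S, K, T, J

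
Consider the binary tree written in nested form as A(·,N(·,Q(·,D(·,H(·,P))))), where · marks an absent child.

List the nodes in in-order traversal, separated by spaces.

A N Q D H P

In-order visits the left subtree, then the node, then the right subtree.
At A: no left child.
Visit A.
At A: go right to N.
  At N: no left child.
  Visit N.
  At N: go right to Q.
    At Q: no left child.
    Visit Q.
    At Q: go right to D.
      At D: no left child.
      Visit D.
      At D: go right to H.
        At H: no left child.
        Visit H.
        At H: go right to P.
          P is a leaf — visit P.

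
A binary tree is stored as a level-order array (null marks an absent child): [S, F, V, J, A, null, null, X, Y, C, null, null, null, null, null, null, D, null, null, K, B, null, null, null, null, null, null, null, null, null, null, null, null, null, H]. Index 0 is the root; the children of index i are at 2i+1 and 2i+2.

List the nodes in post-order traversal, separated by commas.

Post-order visits the left subtree, then the right subtree, then the node.
At S: go left to F.
  At F: go left to J.
    At J: go left to X.
      At X: no left child.
      At X: go right to D.
        At D: no left child.
        At D: go right to H.
          H is a leaf — visit H.
        Visit D.
      Visit X.
    At J: go right to Y.
      Y is a leaf — visit Y.
    Visit J.
  At F: go right to A.
    At A: go left to C.
      At C: go left to K.
        K is a leaf — visit K.
      At C: go right to B.
        B is a leaf — visit B.
      Visit C.
    At A: no right child.
    Visit A.
  Visit F.
At S: go right to V.
  V is a leaf — visit V.
Visit S.

H, D, X, Y, J, K, B, C, A, F, V, S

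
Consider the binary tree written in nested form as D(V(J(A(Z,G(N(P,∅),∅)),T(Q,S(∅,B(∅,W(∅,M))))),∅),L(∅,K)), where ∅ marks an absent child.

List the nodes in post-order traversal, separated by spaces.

Post-order visits the left subtree, then the right subtree, then the node.
At D: go left to V.
  At V: go left to J.
    At J: go left to A.
      At A: go left to Z.
        Z is a leaf — visit Z.
      At A: go right to G.
        At G: go left to N.
          At N: go left to P.
            P is a leaf — visit P.
          At N: no right child.
          Visit N.
        At G: no right child.
        Visit G.
      Visit A.
    At J: go right to T.
      At T: go left to Q.
        Q is a leaf — visit Q.
      At T: go right to S.
        At S: no left child.
        At S: go right to B.
          At B: no left child.
          At B: go right to W.
            At W: no left child.
            At W: go right to M.
              M is a leaf — visit M.
            Visit W.
          Visit B.
        Visit S.
      Visit T.
    Visit J.
  At V: no right child.
  Visit V.
At D: go right to L.
  At L: no left child.
  At L: go right to K.
    K is a leaf — visit K.
  Visit L.
Visit D.

Z P N G A Q M W B S T J V K L D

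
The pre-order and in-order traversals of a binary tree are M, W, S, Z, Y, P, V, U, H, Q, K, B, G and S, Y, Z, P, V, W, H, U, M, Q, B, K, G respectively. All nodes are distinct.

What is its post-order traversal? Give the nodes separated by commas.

The first element of pre-order is the root; it splits in-order into left and right subtrees.
Root M: left subtree has 8 nodes {S, Y, Z, P, V, W, H, U}, right has 4 {Q, B, K, G}.
  Root W: left subtree has 5 nodes {S, Y, Z, P, V}, right has 2 {H, U}.
    Root S: left subtree has 0 nodes { }, right has 4 {Y, Z, P, V}.
      Root Z: left subtree has 1 node {Y}, right has 2 {P, V}.
        Root P: left subtree has 0 nodes { }, right has 1 {V}.
    Root U: left subtree has 1 node {H}, right has 0 { }.
  Root Q: left subtree has 0 nodes { }, right has 3 {B, K, G}.
    Root K: left subtree has 1 node {B}, right has 1 {G}.

Y, V, P, Z, S, H, U, W, B, G, K, Q, M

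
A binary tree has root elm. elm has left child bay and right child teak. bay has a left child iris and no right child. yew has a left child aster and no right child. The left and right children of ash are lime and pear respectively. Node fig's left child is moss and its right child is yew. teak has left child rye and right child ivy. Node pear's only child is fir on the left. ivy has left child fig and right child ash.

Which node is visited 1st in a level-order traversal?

Level-order visits nodes level by level from the root, left to right within each level.
Level 0: elm
Level 1: bay, teak
Level 2: iris, rye, ivy
Level 3: fig, ash
Level 4: moss, yew, lime, pear
Level 5: aster, fir
Full level-order sequence: elm, bay, teak, iris, rye, ivy, fig, ash, moss, yew, lime, pear, aster, fir.

elm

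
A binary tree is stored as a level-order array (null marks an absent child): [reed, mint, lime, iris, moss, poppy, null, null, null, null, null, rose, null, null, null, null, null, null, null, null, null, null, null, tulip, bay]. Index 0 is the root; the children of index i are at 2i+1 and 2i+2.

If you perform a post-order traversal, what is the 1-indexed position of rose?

6

Post-order visits the left subtree, then the right subtree, then the node.
At reed: go left to mint.
  At mint: go left to iris.
    iris is a leaf — visit iris.
  At mint: go right to moss.
    moss is a leaf — visit moss.
  Visit mint.
At reed: go right to lime.
  At lime: go left to poppy.
    At poppy: go left to rose.
      At rose: go left to tulip.
        tulip is a leaf — visit tulip.
      At rose: go right to bay.
        bay is a leaf — visit bay.
      Visit rose.
    At poppy: no right child.
    Visit poppy.
  At lime: no right child.
  Visit lime.
Visit reed.
Full post-order sequence: iris, moss, mint, tulip, bay, rose, poppy, lime, reed.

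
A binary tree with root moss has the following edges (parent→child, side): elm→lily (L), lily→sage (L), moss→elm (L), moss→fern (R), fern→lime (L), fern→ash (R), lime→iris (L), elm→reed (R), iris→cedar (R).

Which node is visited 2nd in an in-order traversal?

lily

In-order visits the left subtree, then the node, then the right subtree.
At moss: go left to elm.
  At elm: go left to lily.
    At lily: go left to sage.
      sage is a leaf — visit sage.
    Visit lily.
    At lily: no right child.
  Visit elm.
  At elm: go right to reed.
    reed is a leaf — visit reed.
Visit moss.
At moss: go right to fern.
  At fern: go left to lime.
    At lime: go left to iris.
      At iris: no left child.
      Visit iris.
      At iris: go right to cedar.
        cedar is a leaf — visit cedar.
    Visit lime.
    At lime: no right child.
  Visit fern.
  At fern: go right to ash.
    ash is a leaf — visit ash.
Full in-order sequence: sage, lily, elm, reed, moss, iris, cedar, lime, fern, ash.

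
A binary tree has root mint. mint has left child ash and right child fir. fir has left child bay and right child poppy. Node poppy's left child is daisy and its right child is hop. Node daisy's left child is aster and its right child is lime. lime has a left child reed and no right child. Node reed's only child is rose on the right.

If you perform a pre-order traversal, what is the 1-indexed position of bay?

4

Pre-order visits the node, then its left subtree, then its right subtree.
Visit mint.
At mint: go left to ash.
  ash is a leaf — visit ash.
At mint: go right to fir.
  Visit fir.
  At fir: go left to bay.
    bay is a leaf — visit bay.
  At fir: go right to poppy.
    Visit poppy.
    At poppy: go left to daisy.
      Visit daisy.
      At daisy: go left to aster.
        aster is a leaf — visit aster.
      At daisy: go right to lime.
        Visit lime.
        At lime: go left to reed.
          Visit reed.
          At reed: no left child.
          At reed: go right to rose.
            rose is a leaf — visit rose.
        At lime: no right child.
    At poppy: go right to hop.
      hop is a leaf — visit hop.
Full pre-order sequence: mint, ash, fir, bay, poppy, daisy, aster, lime, reed, rose, hop.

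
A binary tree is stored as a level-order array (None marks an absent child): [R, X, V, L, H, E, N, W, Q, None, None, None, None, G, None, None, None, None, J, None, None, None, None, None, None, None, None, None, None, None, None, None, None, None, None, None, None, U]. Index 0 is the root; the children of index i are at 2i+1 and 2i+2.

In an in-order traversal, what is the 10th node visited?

In-order visits the left subtree, then the node, then the right subtree.
At R: go left to X.
  At X: go left to L.
    At L: go left to W.
      W is a leaf — visit W.
    Visit L.
    At L: go right to Q.
      At Q: no left child.
      Visit Q.
      At Q: go right to J.
        At J: go left to U.
          U is a leaf — visit U.
        Visit J.
        At J: no right child.
  Visit X.
  At X: go right to H.
    H is a leaf — visit H.
Visit R.
At R: go right to V.
  At V: go left to E.
    E is a leaf — visit E.
  Visit V.
  At V: go right to N.
    At N: go left to G.
      G is a leaf — visit G.
    Visit N.
    At N: no right child.
Full in-order sequence: W, L, Q, U, J, X, H, R, E, V, G, N.

V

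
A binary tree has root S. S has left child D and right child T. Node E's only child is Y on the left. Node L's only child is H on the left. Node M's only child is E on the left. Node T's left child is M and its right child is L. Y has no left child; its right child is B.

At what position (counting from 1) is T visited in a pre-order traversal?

Pre-order visits the node, then its left subtree, then its right subtree.
Visit S.
At S: go left to D.
  D is a leaf — visit D.
At S: go right to T.
  Visit T.
  At T: go left to M.
    Visit M.
    At M: go left to E.
      Visit E.
      At E: go left to Y.
        Visit Y.
        At Y: no left child.
        At Y: go right to B.
          B is a leaf — visit B.
      At E: no right child.
    At M: no right child.
  At T: go right to L.
    Visit L.
    At L: go left to H.
      H is a leaf — visit H.
    At L: no right child.
Full pre-order sequence: S, D, T, M, E, Y, B, L, H.

3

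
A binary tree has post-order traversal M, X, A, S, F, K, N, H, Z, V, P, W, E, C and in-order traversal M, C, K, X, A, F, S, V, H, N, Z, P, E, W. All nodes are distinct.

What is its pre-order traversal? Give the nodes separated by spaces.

The last element of post-order is the root; it splits in-order into left and right subtrees.
Root C: left subtree has 1 node {M}, right has 12 {K, X, A, F, S, V, H, N, Z, P, E, W}.
  Root E: left subtree has 10 nodes {K, X, A, F, S, V, H, N, Z, P}, right has 1 {W}.
    Root P: left subtree has 9 nodes {K, X, A, F, S, V, H, N, Z}, right has 0 { }.
      Root V: left subtree has 5 nodes {K, X, A, F, S}, right has 3 {H, N, Z}.
        Root K: left subtree has 0 nodes { }, right has 4 {X, A, F, S}.
          Root F: left subtree has 2 nodes {X, A}, right has 1 {S}.
            Root A: left subtree has 1 node {X}, right has 0 { }.
        Root Z: left subtree has 2 nodes {H, N}, right has 0 { }.
          Root H: left subtree has 0 nodes { }, right has 1 {N}.

C M E P V K F A X S Z H N W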